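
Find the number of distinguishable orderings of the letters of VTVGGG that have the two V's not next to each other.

40

Total arrangements of VTVGGG: 6!/(3!·2!) = 60.
Arrangements with the V's together: treat VV as one letter, giving (5)!/(3!) = 20.
Hence 60 − 20 = 40.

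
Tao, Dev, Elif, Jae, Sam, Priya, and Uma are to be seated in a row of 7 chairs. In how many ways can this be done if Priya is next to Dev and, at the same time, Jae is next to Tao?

Treat {Priya,Dev} as one block (2 orders) and {Jae,Tao} as another (2 orders).
That leaves 5 units to arrange: 2 × 2 × 5! = 4 × 120 = 480.

480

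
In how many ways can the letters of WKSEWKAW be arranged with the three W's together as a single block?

360

Treat the 3 copies of W as a single block. The multiset to arrange is then {WWW, A, E, K, K, S}, 6 items in all.
That gives (6)!/(2!) = 360 arrangements.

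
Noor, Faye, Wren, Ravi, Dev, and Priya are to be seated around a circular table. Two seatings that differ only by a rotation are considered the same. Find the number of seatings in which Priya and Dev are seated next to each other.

48

Treat {Priya, Dev} as one unit (2 internal orders) and seat the resulting 5 units around the table: (4)! circular arrangements.
So 2 × (4)! = 2 × 24 = 48.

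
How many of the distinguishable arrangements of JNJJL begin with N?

4

With the first slot taken by N, it remains to arrange the other 4 letters (JJJL).
Those 4 letters have J appearing 3 times, giving (4)!/(3!) = 4.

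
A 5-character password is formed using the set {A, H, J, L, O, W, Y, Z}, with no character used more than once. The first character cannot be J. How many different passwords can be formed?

The first character has 8−1 = 7 choices (anything except J).
The remaining 4 characters are filled from the other 7 symbols without repetition: 7 × 6 × 5 × 4 = 840.
Total: 7 × 840 = 5880.

5880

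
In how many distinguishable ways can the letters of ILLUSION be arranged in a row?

Letter multiplicities in ILLUSION: I×2, L×2, N×1, O×1, S×1, U×1.
So there are 8! / (2!·2!) = 10080 distinguishable arrangements.

10080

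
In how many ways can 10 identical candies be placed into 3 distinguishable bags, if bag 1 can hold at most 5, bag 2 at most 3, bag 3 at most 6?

Without the upper bounds there are C(12,2) = 66 ways to split 10 among 3 bags.
Subtract solutions that violate a single cap (substitute x_i' = x_i − (cap_i+1)): x_1 ≥ 6 gives C(6,2) = 15; x_2 ≥ 4 gives C(8,2) = 28; x_3 ≥ 7 gives C(5,2) = 10. Together 53.
Add back pairs where two caps are both exceeded: 1 + 0 + 0 = 1.
By inclusion–exclusion the count is 66 − 53 + 1 = 14.

14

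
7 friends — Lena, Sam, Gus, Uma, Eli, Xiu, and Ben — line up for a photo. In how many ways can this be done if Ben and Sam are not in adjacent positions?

There are 7! = 5040 arrangements in all. If Ben and Sam are adjacent, merging them into one block gives 2·(6)! = 1440 arrangements.
So 5040 − 1440 = 3600 arrangements keep them apart.

3600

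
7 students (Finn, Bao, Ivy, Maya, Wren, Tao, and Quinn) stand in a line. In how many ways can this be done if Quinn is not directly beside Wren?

There are 7! = 5040 arrangements in all. If Quinn and Wren are adjacent, merging them into one block gives 2·(6)! = 1440 arrangements.
Complementary counting: 5040 − 1440 = 3600.

3600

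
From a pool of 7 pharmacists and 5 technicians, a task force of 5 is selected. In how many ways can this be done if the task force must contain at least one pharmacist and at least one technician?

770

With no constraint there are C(12,5) = 792 possible selections.
Subtract selections that omit an entire group: no pharmacists → C(5,5) = 1; no technicians → C(7,5) = 21.
Both groups omitted at once is impossible, so 792 − 22 = 770.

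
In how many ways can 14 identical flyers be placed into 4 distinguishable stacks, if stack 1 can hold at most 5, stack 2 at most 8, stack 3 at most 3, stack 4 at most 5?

Without the upper bounds there are C(17,3) = 680 ways to split 14 among 4 stacks.
Subtract solutions that violate a single cap (substitute x_i' = x_i − (cap_i+1)): x_1 ≥ 6 gives C(11,3) = 165; x_2 ≥ 9 gives C(8,3) = 56; x_3 ≥ 4 gives C(13,3) = 286; x_4 ≥ 6 gives C(11,3) = 165. Together 672.
Add back pairs where two caps are both exceeded: 0 + 35 + 10 + 4 + 0 + 35 = 84.
By inclusion–exclusion the count is 680 − 672 + 84 = 92.

92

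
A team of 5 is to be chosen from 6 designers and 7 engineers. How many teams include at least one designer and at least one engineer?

1260

With no constraint there are C(13,5) = 1287 possible selections.
Subtract selections that omit an entire group: no designers → C(7,5) = 21; no engineers → C(6,5) = 6.
Both groups omitted at once is impossible, so 1287 − 27 = 1260.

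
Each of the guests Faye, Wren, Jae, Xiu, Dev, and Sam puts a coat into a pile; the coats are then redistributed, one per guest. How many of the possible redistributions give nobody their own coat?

265

Let Aᵢ be the assignments in which guest i gets their own coat. We want the size of the complement of A₁∪…∪A_6.
By inclusion–exclusion this is Σ_{j=0}^{6} (−1)^j C(6,j)·(6−j)!.
Computing: 720 − 720 + 360 − 120 + 30 − 6 + 1 = 265.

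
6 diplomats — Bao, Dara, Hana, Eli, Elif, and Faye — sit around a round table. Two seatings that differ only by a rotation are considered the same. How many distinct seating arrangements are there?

Fix one person's seat to break rotational symmetry; the remaining 5 people can be arranged in (5)! = 120 ways.

120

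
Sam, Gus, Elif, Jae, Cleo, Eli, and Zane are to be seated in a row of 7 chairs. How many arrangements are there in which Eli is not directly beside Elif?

3600

There are 7! = 5040 arrangements in all. If Eli and Elif are adjacent, merging them into one block gives 2·(6)! = 1440 arrangements.
So 5040 − 1440 = 3600 arrangements keep them apart.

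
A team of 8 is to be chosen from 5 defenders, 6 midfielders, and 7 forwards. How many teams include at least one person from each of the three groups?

Total 8-person selections from all 18: C(18,8) = 43758.
Selections missing a whole group: no defenders → C(13,8) = 1287; no midfielders → C(12,8) = 495; no forwards → C(11,8) = 165.
Add back selections omitting two groups (i.e. drawn from a single group): C(5,8) + C(6,8) + C(7,8) = 0.
By inclusion–exclusion: 43758 − 1947 + 0 = 41811.

41811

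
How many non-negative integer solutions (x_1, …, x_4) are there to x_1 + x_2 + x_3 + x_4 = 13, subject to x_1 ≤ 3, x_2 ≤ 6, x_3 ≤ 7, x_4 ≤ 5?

By stars and bars, unrestricted non-negative solutions to x_1+…+x_4 = 13 number C(13+3,3) = 560.
Subtract solutions that violate a single cap (substitute x_i' = x_i − (cap_i+1)): x_1 ≥ 4 gives C(12,3) = 220; x_2 ≥ 7 gives C(9,3) = 84; x_3 ≥ 8 gives C(8,3) = 56; x_4 ≥ 6 gives C(10,3) = 120. Together 480.
Add back pairs where two caps are both exceeded: 10 + 4 + 20 + 0 + 1 + 0 = 35.
By inclusion–exclusion the count is 560 − 480 + 35 = 115.

115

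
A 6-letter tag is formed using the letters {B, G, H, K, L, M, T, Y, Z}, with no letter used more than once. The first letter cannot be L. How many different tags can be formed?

53760

The first letter has 9−1 = 8 choices (anything except L).
The remaining 5 letters are filled from the other 8 symbols without repetition: 8 × 7 × 6 × 5 × 4 = 6720.
Total: 8 × 6720 = 53760.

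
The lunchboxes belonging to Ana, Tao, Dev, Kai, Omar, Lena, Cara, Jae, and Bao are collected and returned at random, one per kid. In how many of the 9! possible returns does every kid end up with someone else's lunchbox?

133496

Let Aᵢ be the assignments in which kid i gets their own lunchbox. We want the size of the complement of A₁∪…∪A_9.
By inclusion–exclusion this is Σ_{j=0}^{9} (−1)^j C(9,j)·(9−j)!.
Computing: 362880 − 362880 + 181440 − 60480 + 15120 − 3024 + 504 − 72 + 9 − 1 = 133496.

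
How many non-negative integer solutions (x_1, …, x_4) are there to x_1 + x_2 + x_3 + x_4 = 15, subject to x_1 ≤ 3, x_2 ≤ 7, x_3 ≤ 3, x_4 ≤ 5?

20

Without the upper bounds there are C(18,3) = 816 ways to split 15 among 4 variables.
Subtract solutions that violate a single cap (substitute x_i' = x_i − (cap_i+1)): x_1 ≥ 4 gives C(14,3) = 364; x_2 ≥ 8 gives C(10,3) = 120; x_3 ≥ 4 gives C(14,3) = 364; x_4 ≥ 6 gives C(12,3) = 220. Together 1068.
Add back pairs where two caps are both exceeded: 20 + 120 + 56 + 20 + 4 + 56 = 276.
Subtract triples: 0 + 0 + 4 + 0 = 4.
By inclusion–exclusion the count is 816 − 1068 + 276 − 4 = 20.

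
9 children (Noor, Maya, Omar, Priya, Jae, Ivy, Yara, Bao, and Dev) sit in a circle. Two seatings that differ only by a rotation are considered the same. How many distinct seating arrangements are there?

Around a circle, 9 distinct people have 9!/9 = (8)! = 40320 rotationally distinct seatings.

40320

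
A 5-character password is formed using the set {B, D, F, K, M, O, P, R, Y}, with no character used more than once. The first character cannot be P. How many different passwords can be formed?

13440

The first character has 9−1 = 8 choices (anything except P).
The remaining 4 characters are filled from the other 8 symbols without repetition: 8 × 7 × 6 × 5 = 1680.
Total: 8 × 1680 = 13440.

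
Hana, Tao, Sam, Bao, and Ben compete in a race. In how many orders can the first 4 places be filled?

120

This is an ordered selection of 4 from 5: P(5,4).
That gives 5 × 4 × 3 × 2 = 120.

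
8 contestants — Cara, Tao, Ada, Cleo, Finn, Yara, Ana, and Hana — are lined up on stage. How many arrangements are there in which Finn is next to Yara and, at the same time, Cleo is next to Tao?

Treat {Finn,Yara} as one block (2 orders) and {Cleo,Tao} as another (2 orders).
That leaves 6 units to arrange: 2 × 2 × 6! = 4 × 720 = 2880.

2880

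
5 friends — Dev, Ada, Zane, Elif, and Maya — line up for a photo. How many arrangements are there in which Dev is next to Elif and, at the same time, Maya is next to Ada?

24

Treat {Dev,Elif} as one block (2 orders) and {Maya,Ada} as another (2 orders).
That leaves 3 units to arrange: 2 × 2 × 3! = 4 × 6 = 24.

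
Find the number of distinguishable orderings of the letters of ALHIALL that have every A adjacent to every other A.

120

Treat the 2 copies of A as a single block. The multiset to arrange is then {AA, H, I, L, L, L}, 6 items in all.
That gives (6)!/(3!) = 120 arrangements.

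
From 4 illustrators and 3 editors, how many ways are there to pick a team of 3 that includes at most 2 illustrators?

31

Split by how many illustrators are chosen (0 through 2).
Sum: C(4,0)·C(3,3) + C(4,1)·C(3,2) + C(4,2)·C(3,1) = 1 + 12 + 18 = 31.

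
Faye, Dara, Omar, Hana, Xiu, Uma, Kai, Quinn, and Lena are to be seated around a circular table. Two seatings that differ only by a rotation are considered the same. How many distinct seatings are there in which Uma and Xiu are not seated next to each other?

30240

Without the restriction there are (8)! = 40320 seatings.
Those with Uma next to Xiu: fuse the pair into one unit and seat 8 units around a circle — 2·(7)! = 10080.
Subtracting, 40320 − 10080 = 30240.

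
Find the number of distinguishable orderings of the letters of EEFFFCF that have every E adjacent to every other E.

30

Treat the 2 copies of E as a single block. The multiset to arrange is then {EE, C, F, F, F, F}, 6 items in all.
That gives (6)!/(4!) = 30 arrangements.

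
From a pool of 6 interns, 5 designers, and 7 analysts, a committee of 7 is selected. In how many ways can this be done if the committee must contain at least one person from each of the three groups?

With no constraint there are C(18,7) = 31824 possible selections.
Subtract selections that omit an entire group: no interns → C(12,7) = 792; no designers → C(13,7) = 1716; no analysts → C(11,7) = 330.
Add back selections omitting two groups (i.e. drawn from a single group): C(6,7) + C(5,7) + C(7,7) = 1.
By inclusion–exclusion: 31824 − 2838 + 1 = 28987.

28987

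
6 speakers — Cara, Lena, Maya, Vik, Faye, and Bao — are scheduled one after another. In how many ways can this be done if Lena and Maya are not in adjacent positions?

480

Of the 6! = 720 arrangements, those with Lena and Maya adjacent number 2 × 5! = 240 (treat the pair as a block with 2 internal orders).
So 720 − 240 = 480 arrangements keep them apart.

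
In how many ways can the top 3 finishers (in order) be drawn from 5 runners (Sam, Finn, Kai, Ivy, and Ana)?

60

This is an ordered selection of 3 from 5: P(5,3).
That gives 5 × 4 × 3 = 60.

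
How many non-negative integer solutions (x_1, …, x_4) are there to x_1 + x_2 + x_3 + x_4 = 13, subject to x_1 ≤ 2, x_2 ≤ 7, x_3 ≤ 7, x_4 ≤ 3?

Without the upper bounds there are C(16,3) = 560 ways to split 13 among 4 variables.
Subtract solutions that violate a single cap (substitute x_i' = x_i − (cap_i+1)): x_1 ≥ 3 gives C(13,3) = 286; x_2 ≥ 8 gives C(8,3) = 56; x_3 ≥ 8 gives C(8,3) = 56; x_4 ≥ 4 gives C(12,3) = 220. Together 618.
Add back pairs where two caps are both exceeded: 10 + 10 + 84 + 0 + 4 + 4 = 112.
By inclusion–exclusion the count is 560 − 618 + 112 = 54.

54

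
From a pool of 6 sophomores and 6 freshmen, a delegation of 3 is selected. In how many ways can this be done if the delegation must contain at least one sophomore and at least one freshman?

Total 3-person selections from all 12: C(12,3) = 220.
Subtract selections that omit an entire group: no sophomores → C(6,3) = 20; no freshmen → C(6,3) = 20.
Both groups omitted at once is impossible, so 220 − 40 = 180.

180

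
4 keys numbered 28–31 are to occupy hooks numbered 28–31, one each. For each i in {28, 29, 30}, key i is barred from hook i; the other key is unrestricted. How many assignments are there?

11

Let Aᵢ (for i ∈ {28, 29, 30}) be the placements that put key i in its forbidden hook. Any j of these fix j positions, leaving (4−j)! ways to fill the rest, and there are C(3,j) ways to pick which j.
By inclusion–exclusion, the number of valid placements is Σ_{j=0}^{3} (−1)^j C(3,j)·(4−j)!.
Computing: 24 − 18 + 6 − 1 = 11.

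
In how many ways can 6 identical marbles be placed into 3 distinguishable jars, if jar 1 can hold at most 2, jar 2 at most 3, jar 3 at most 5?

11

Without the upper bounds there are C(8,2) = 28 ways to split 6 among 3 jars.
Subtract solutions that violate a single cap (substitute x_i' = x_i − (cap_i+1)): x_1 ≥ 3 gives C(5,2) = 10; x_2 ≥ 4 gives C(4,2) = 6; x_3 ≥ 6 gives C(2,2) = 1. Together 17.
No two caps can be exceeded simultaneously, so the pair terms are all 0.
By inclusion–exclusion the count is 28 − 17 + 0 = 11.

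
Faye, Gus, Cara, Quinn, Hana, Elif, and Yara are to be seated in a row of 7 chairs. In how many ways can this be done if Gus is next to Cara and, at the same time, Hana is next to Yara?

Treat {Gus,Cara} as one block (2 orders) and {Hana,Yara} as another (2 orders).
That leaves 5 units to arrange: 2 × 2 × 5! = 4 × 120 = 480.

480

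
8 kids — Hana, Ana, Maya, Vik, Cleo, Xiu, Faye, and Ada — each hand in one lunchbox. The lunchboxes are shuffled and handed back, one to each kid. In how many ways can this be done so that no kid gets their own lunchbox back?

14833

Count assignments avoiding every fixed point. For any j of the 8 kids fixed to their own lunchbox, the other 8−j can be arranged in (8−j)! ways.
By inclusion–exclusion this is Σ_{j=0}^{8} (−1)^j C(8,j)·(8−j)!.
Computing: 40320 − 40320 + 20160 − 6720 + 1680 − 336 + 56 − 8 + 1 = 14833.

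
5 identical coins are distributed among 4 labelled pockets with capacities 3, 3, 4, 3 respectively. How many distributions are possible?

43

By stars and bars, unrestricted non-negative solutions to x_1+…+x_4 = 5 number C(5+3,3) = 56.
Subtract solutions that violate a single cap (substitute x_i' = x_i − (cap_i+1)): x_1 ≥ 4 gives C(4,3) = 4; x_2 ≥ 4 gives C(4,3) = 4; x_3 ≥ 5 gives C(3,3) = 1; x_4 ≥ 4 gives C(4,3) = 4. Together 13.
No two caps can be exceeded simultaneously, so the pair terms are all 0.
By inclusion–exclusion the count is 56 − 13 + 0 = 43.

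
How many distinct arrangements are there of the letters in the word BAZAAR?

120

Letter multiplicities in BAZAAR: A×3, B×1, R×1, Z×1.
The number of distinct arrangements is 6!/(3!) = 720/6 = 120.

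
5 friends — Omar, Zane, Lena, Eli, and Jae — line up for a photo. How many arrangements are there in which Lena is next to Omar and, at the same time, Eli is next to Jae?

Treat {Lena,Omar} as one block (2 orders) and {Eli,Jae} as another (2 orders).
That leaves 3 units to arrange: 2 × 2 × 3! = 4 × 6 = 24.

24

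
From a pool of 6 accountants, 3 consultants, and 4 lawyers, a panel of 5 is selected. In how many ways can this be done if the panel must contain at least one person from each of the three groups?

With no constraint there are C(13,5) = 1287 possible selections.
Subtract selections that omit an entire group: no accountants → C(7,5) = 21; no consultants → C(10,5) = 252; no lawyers → C(9,5) = 126.
Add back selections omitting two groups (i.e. drawn from a single group): C(6,5) + C(3,5) + C(4,5) = 6.
By inclusion–exclusion: 1287 − 399 + 6 = 894.

894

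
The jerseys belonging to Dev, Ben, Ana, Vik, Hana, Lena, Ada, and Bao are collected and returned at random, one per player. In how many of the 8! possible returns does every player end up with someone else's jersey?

14833

This is the derangement count D_8: permutations of 8 items with no fixed point.
By inclusion–exclusion this is Σ_{j=0}^{8} (−1)^j C(8,j)·(8−j)!.
Computing: 40320 − 40320 + 20160 − 6720 + 1680 − 336 + 56 − 8 + 1 = 14833.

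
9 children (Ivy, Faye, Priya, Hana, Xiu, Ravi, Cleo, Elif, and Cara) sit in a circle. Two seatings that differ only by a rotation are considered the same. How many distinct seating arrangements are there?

Around a circle, 9 distinct people have 9!/9 = (8)! = 40320 rotationally distinct seatings.

40320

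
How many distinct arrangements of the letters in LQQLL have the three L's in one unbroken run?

3

Treat the 3 copies of L as a single block. The multiset to arrange is then {LLL, Q, Q}, 3 items in all.
That gives (3)!/(2!) = 3 arrangements.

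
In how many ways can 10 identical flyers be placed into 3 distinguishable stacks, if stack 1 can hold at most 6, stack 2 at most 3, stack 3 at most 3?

Without the upper bounds there are C(12,2) = 66 ways to split 10 among 3 stacks.
Subtract solutions that violate a single cap (substitute x_i' = x_i − (cap_i+1)): x_1 ≥ 7 gives C(5,2) = 10; x_2 ≥ 4 gives C(8,2) = 28; x_3 ≥ 4 gives C(8,2) = 28. Together 66.
Add back pairs where two caps are both exceeded: 0 + 0 + 6 = 6.
By inclusion–exclusion the count is 66 − 66 + 6 = 6.

6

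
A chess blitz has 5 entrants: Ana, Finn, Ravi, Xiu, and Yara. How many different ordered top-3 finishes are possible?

There are 5 choices for 1st place, 4 for 2nd, and 3 for 3rd.
That gives 5 × 4 × 3 = 60.

60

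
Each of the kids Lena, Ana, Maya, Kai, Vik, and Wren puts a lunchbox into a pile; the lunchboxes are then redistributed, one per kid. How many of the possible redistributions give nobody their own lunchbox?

This is the derangement count D_6: permutations of 6 items with no fixed point.
By inclusion–exclusion this is Σ_{j=0}^{6} (−1)^j C(6,j)·(6−j)!.
Computing: 720 − 720 + 360 − 120 + 30 − 6 + 1 = 265.

265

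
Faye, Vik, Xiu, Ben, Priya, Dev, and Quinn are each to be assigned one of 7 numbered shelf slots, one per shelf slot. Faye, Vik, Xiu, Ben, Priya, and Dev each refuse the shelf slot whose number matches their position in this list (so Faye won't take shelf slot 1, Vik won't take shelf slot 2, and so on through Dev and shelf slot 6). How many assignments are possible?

Let Aᵢ (for 1 ≤ i ≤ 6) be the placements that put person i in their forbidden shelf slot. Any j of these fix j positions, leaving (7−j)! ways to fill the rest, and there are C(6,j) ways to pick which j.
By inclusion–exclusion, the number of valid placements is Σ_{j=0}^{6} (−1)^j C(6,j)·(7−j)!.
Computing: 5040 − 4320 + 1800 − 480 + 90 − 12 + 1 = 2119.

2119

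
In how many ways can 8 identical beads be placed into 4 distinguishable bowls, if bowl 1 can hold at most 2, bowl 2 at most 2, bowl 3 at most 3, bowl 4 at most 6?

32

By stars and bars, unrestricted non-negative solutions to x_1+…+x_4 = 8 number C(8+3,3) = 165.
Subtract solutions that violate a single cap (substitute x_i' = x_i − (cap_i+1)): x_1 ≥ 3 gives C(8,3) = 56; x_2 ≥ 3 gives C(8,3) = 56; x_3 ≥ 4 gives C(7,3) = 35; x_4 ≥ 7 gives C(4,3) = 4. Together 151.
Add back pairs where two caps are both exceeded: 10 + 4 + 0 + 4 + 0 + 0 = 18.
By inclusion–exclusion the count is 165 − 151 + 18 = 32.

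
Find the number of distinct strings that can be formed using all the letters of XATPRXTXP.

15120

The 9 letters of XATPRXTXP have repeats: P appearing twice, T appearing twice, and X appearing 3 times.
The number of distinct arrangements is 9!/(3!·2!·2!) = 362880/24 = 15120.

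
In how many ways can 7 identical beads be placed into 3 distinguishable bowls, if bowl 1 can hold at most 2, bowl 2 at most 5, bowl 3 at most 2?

6

Without the upper bounds there are C(9,2) = 36 ways to split 7 among 3 bowls.
Subtract solutions that violate a single cap (substitute x_i' = x_i − (cap_i+1)): x_1 ≥ 3 gives C(6,2) = 15; x_2 ≥ 6 gives C(3,2) = 3; x_3 ≥ 3 gives C(6,2) = 15. Together 33.
Add back pairs where two caps are both exceeded: 0 + 3 + 0 = 3.
By inclusion–exclusion the count is 36 − 33 + 3 = 6.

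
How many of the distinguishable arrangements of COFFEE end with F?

With the last slot taken by F, it remains to arrange the other 5 letters (COFEE).
Those 5 letters have E appearing twice, giving (5)!/(2!) = 60.

60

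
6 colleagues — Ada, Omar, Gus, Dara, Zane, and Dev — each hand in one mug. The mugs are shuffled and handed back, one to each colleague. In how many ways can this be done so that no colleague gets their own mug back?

Let Aᵢ be the assignments in which colleague i gets their own mug. We want the size of the complement of A₁∪…∪A_6.
By inclusion–exclusion this is Σ_{j=0}^{6} (−1)^j C(6,j)·(6−j)!.
Computing: 720 − 720 + 360 − 120 + 30 − 6 + 1 = 265.

265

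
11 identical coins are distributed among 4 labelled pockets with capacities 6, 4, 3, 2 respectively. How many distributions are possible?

30

By stars and bars, unrestricted non-negative solutions to x_1+…+x_4 = 11 number C(11+3,3) = 364.
Subtract solutions that violate a single cap (substitute x_i' = x_i − (cap_i+1)): x_1 ≥ 7 gives C(7,3) = 35; x_2 ≥ 5 gives C(9,3) = 84; x_3 ≥ 4 gives C(10,3) = 120; x_4 ≥ 3 gives C(11,3) = 165. Together 404.
Add back pairs where two caps are both exceeded: 0 + 1 + 4 + 10 + 20 + 35 = 70.
By inclusion–exclusion the count is 364 − 404 + 70 = 30.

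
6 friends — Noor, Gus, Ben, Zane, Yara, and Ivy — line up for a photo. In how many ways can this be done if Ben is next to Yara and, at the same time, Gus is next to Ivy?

Treat {Ben,Yara} as one block (2 orders) and {Gus,Ivy} as another (2 orders).
That leaves 4 units to arrange: 2 × 2 × 4! = 4 × 24 = 96.

96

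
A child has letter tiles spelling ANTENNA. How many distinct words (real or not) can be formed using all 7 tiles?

420

The 7 letters of ANTENNA have repeats: A appearing twice and N appearing 3 times.
So there are 7! / (3!·2!) = 420 distinguishable arrangements.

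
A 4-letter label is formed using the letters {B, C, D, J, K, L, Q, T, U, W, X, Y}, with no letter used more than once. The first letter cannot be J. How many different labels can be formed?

The first letter has 12−1 = 11 choices (anything except J).
The remaining 3 letters are filled from the other 11 symbols without repetition: 11 × 10 × 9 = 990.
Total: 11 × 990 = 10890.

10890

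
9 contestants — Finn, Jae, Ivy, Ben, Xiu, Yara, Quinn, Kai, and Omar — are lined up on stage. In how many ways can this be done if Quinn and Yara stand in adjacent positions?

Place the 7 others and the Quinn-Yara pair as 8 objects in a line; the pair has 2 internal arrangements.
So the count is 2·(8)! = 80640.

80640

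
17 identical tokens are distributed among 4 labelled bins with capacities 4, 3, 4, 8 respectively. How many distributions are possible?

10

By stars and bars, unrestricted non-negative solutions to x_1+…+x_4 = 17 number C(17+3,3) = 1140.
Subtract solutions that violate a single cap (substitute x_i' = x_i − (cap_i+1)): x_1 ≥ 5 gives C(15,3) = 455; x_2 ≥ 4 gives C(16,3) = 560; x_3 ≥ 5 gives C(15,3) = 455; x_4 ≥ 9 gives C(11,3) = 165. Together 1635.
Add back pairs where two caps are both exceeded: 165 + 120 + 20 + 165 + 35 + 20 = 525.
Subtract triples: 20 + 0 + 0 + 0 = 20.
By inclusion–exclusion the count is 1140 − 1635 + 525 − 20 = 10.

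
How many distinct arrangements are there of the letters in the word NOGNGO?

90

Letter multiplicities in NOGNGO: G×2, N×2, O×2.
The number of distinct arrangements is 6!/(2!·2!·2!) = 720/8 = 90.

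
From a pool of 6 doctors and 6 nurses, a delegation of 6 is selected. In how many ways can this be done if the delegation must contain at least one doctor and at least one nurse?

922

Unrestricted: C(12,6) = 924 ways to pick any 6 of the 12.
Selections missing a whole group: no doctors → C(6,6) = 1; no nurses → C(6,6) = 1.
Both groups omitted at once is impossible, so 924 − 2 = 922.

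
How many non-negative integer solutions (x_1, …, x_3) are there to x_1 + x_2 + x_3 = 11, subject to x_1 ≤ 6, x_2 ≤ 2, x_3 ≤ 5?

Ignoring the caps, the number of non-negative solutions to x_1+…+x_3 = 11 is C(13,2) = 78.
Subtract solutions that violate a single cap (substitute x_i' = x_i − (cap_i+1)): x_1 ≥ 7 gives C(6,2) = 15; x_2 ≥ 3 gives C(10,2) = 45; x_3 ≥ 6 gives C(7,2) = 21. Together 81.
Add back pairs where two caps are both exceeded: 3 + 0 + 6 = 9.
By inclusion–exclusion the count is 78 − 81 + 9 = 6.

6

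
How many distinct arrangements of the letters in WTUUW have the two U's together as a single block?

Treat the 2 copies of U as a single block. The multiset to arrange is then {UU, T, W, W}, 4 items in all.
That gives (4)!/(2!) = 12 arrangements.

12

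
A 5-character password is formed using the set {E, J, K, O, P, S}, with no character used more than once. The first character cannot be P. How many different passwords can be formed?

600

The first character has 6−1 = 5 choices (anything except P).
The remaining 4 characters are filled from the other 5 symbols without repetition: 5 × 4 × 3 × 2 = 120.
Total: 5 × 120 = 600.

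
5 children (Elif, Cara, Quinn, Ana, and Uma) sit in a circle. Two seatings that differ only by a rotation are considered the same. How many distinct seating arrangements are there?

Seat Elif anywhere (absorbing the rotational symmetry), then permute the other 4: (4)! = 24.

24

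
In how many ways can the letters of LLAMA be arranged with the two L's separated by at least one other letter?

There are 5!/(2!·2!) = 30 arrangements of LLAMA in total.
Arrangements with the L's together: treat LL as one letter, giving (4)!/(2!) = 12.
Hence 30 − 12 = 18.

18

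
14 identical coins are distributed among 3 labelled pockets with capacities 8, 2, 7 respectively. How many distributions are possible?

By stars and bars, unrestricted non-negative solutions to x_1+…+x_3 = 14 number C(14+2,2) = 120.
Subtract solutions that violate a single cap (substitute x_i' = x_i − (cap_i+1)): x_1 ≥ 9 gives C(7,2) = 21; x_2 ≥ 3 gives C(13,2) = 78; x_3 ≥ 8 gives C(8,2) = 28. Together 127.
Add back pairs where two caps are both exceeded: 6 + 0 + 10 = 16.
By inclusion–exclusion the count is 120 − 127 + 16 = 9.

9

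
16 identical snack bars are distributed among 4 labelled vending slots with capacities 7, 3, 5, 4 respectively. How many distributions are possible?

Without the upper bounds there are C(19,3) = 969 ways to split 16 among 4 vending slots.
Subtract solutions that violate a single cap (substitute x_i' = x_i − (cap_i+1)): x_1 ≥ 8 gives C(11,3) = 165; x_2 ≥ 4 gives C(15,3) = 455; x_3 ≥ 6 gives C(13,3) = 286; x_4 ≥ 5 gives C(14,3) = 364. Together 1270.
Add back pairs where two caps are both exceeded: 35 + 10 + 20 + 84 + 120 + 56 = 325.
Subtract triples: 0 + 0 + 0 + 4 = 4.
By inclusion–exclusion the count is 969 − 1270 + 325 − 4 = 20.

20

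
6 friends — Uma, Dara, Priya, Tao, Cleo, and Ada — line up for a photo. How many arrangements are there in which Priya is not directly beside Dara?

Of the 6! = 720 arrangements, those with Priya and Dara adjacent number 2 × 5! = 240 (treat the pair as a block with 2 internal orders).
Complementary counting: 720 − 240 = 480.

480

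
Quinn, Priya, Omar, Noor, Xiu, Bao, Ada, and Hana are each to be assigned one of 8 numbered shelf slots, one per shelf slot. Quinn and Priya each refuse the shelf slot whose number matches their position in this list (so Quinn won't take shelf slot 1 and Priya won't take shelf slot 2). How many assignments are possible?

30960

Let Aᵢ (for i ∈ {1, 2}) be the placements that put person i in their forbidden shelf slot. Any j of these fix j positions, leaving (8−j)! ways to fill the rest, and there are C(2,j) ways to pick which j.
By inclusion–exclusion, the number of valid placements is Σ_{j=0}^{2} (−1)^j C(2,j)·(8−j)!.
Computing: 40320 − 10080 + 720 = 30960.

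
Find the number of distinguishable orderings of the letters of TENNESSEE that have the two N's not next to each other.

Total arrangements of TENNESSEE: 9!/(4!·2!·2!) = 3780.
Arrangements with the N's together: treat NN as one letter, giving (8)!/(4!·2!) = 840.
Hence 3780 − 840 = 2940.

2940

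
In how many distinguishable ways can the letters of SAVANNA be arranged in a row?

The 7 letters of SAVANNA have repeats: A appearing 3 times and N appearing twice.
The number of distinct arrangements is 7!/(3!·2!) = 5040/12 = 420.

420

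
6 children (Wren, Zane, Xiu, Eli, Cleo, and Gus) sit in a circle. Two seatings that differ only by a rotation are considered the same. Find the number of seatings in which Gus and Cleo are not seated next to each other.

72

All circular seatings of 6 people number (5)! = 120.
Seatings with Gus beside Cleo: treat them as a block with 2 internal orders, giving 2 × (4)! = 48.
Subtracting, 120 − 48 = 72.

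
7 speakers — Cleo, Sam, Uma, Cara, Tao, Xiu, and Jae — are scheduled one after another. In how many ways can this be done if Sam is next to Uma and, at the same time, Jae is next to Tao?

Treat {Sam,Uma} as one block (2 orders) and {Jae,Tao} as another (2 orders).
That leaves 5 units to arrange: 2 × 2 × 5! = 4 × 120 = 480.

480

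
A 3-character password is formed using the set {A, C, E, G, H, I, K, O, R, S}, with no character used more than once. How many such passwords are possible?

Choose and order 3 of the 10 symbols: the first character has 10 options, the next 9, then 8.
That product is 10 × 9 × 8 = 720.

720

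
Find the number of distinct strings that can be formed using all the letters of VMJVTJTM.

2520

Letter multiplicities in VMJVTJTM: J×2, M×2, T×2, V×2.
The number of distinct arrangements is 8!/(2!·2!·2!·2!) = 40320/16 = 2520.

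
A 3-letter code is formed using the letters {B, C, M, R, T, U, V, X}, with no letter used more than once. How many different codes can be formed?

336

This is a permutation of 3 out of 8: P(8,3) = 8!/5!.
8 × 7 × 6 = 336.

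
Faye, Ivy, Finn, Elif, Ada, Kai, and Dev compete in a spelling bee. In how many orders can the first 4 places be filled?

There are 7 choices for 1st place, 6 for 2nd, and so on down to 4 for position 4.
That gives 7 × 6 × 5 × 4 = 840.

840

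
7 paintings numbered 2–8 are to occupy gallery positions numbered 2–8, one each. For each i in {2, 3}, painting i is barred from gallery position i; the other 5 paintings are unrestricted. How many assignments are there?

3720

Let Aᵢ (for i ∈ {2, 3}) be the placements that put painting i in its forbidden gallery position. Any j of these fix j positions, leaving (7−j)! ways to fill the rest, and there are C(2,j) ways to pick which j.
By inclusion–exclusion, the number of valid placements is Σ_{j=0}^{2} (−1)^j C(2,j)·(7−j)!.
Computing: 5040 − 1440 + 120 = 3720.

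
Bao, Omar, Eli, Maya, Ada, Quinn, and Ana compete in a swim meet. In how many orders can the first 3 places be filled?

210

This is an ordered selection of 3 from 7: P(7,3).
That gives 7 × 6 × 5 = 210.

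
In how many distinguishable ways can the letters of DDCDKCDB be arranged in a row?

840

DDCDKCDB has 8 letters with C appearing twice and D appearing 4 times.
The number of distinct arrangements is 8!/(4!·2!) = 40320/48 = 840.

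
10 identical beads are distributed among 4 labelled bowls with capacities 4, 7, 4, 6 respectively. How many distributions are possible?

145

Ignoring the caps, the number of non-negative solutions to x_1+…+x_4 = 10 is C(13,3) = 286.
Subtract solutions that violate a single cap (substitute x_i' = x_i − (cap_i+1)): x_1 ≥ 5 gives C(8,3) = 56; x_2 ≥ 8 gives C(5,3) = 10; x_3 ≥ 5 gives C(8,3) = 56; x_4 ≥ 7 gives C(6,3) = 20. Together 142.
Add back pairs where two caps are both exceeded: 0 + 1 + 0 + 0 + 0 + 0 = 1.
By inclusion–exclusion the count is 286 − 142 + 1 = 145.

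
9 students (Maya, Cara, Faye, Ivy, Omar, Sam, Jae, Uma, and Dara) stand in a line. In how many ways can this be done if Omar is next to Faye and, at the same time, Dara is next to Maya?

Treat {Omar,Faye} as one block (2 orders) and {Dara,Maya} as another (2 orders).
That leaves 7 units to arrange: 2 × 2 × 7! = 4 × 5040 = 20160.

20160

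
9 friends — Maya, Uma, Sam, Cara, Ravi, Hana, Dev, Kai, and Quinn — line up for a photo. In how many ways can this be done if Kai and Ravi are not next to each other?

282240

Of the 9! = 362880 arrangements, those with Kai and Ravi adjacent number 2 × 8! = 80640 (treat the pair as a block with 2 internal orders).
So 362880 − 80640 = 282240 arrangements keep them apart.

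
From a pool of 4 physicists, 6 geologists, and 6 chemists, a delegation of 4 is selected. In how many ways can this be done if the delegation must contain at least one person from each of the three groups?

936

Unrestricted: C(16,4) = 1820 ways to pick any 4 of the 16.
Selections missing a whole group: no physicists → C(12,4) = 495; no geologists → C(10,4) = 210; no chemists → C(10,4) = 210.
Add back selections omitting two groups (i.e. drawn from a single group): C(4,4) + C(6,4) + C(6,4) = 31.
By inclusion–exclusion: 1820 − 915 + 31 = 936.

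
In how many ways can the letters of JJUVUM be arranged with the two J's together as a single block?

60

Treat the 2 copies of J as a single block. The multiset to arrange is then {JJ, M, U, U, V}, 5 items in all.
That gives (5)!/(2!) = 60 arrangements.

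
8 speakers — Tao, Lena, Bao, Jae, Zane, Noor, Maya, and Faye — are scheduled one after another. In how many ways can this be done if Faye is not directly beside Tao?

There are 8! = 40320 arrangements in all. If Faye and Tao are adjacent, merging them into one block gives 2·(7)! = 10080 arrangements.
So 40320 − 10080 = 30240 arrangements keep them apart.

30240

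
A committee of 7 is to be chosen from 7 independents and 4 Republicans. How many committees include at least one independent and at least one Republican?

329

Unrestricted: C(11,7) = 330 ways to pick any 7 of the 11.
Selections missing a whole group: no independents → C(4,7) = 0; no Republicans → C(7,7) = 1.
Both groups omitted at once is impossible, so 330 − 1 = 329.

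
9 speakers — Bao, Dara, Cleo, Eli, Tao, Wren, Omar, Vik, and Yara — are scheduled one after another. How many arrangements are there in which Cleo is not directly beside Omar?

Of the 9! = 362880 arrangements, those with Cleo and Omar adjacent number 2 × 8! = 80640 (treat the pair as a block with 2 internal orders).
So 362880 − 80640 = 282240 arrangements keep them apart.

282240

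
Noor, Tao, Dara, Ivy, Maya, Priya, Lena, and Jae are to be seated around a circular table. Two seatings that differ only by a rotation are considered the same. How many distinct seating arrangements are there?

5040

Seat Noor anywhere (absorbing the rotational symmetry), then permute the other 7: (7)! = 5040.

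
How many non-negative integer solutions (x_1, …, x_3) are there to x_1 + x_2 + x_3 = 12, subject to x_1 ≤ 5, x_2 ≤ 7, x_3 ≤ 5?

By stars and bars, unrestricted non-negative solutions to x_1+…+x_3 = 12 number C(12+2,2) = 91.
Subtract solutions that violate a single cap (substitute x_i' = x_i − (cap_i+1)): x_1 ≥ 6 gives C(8,2) = 28; x_2 ≥ 8 gives C(6,2) = 15; x_3 ≥ 6 gives C(8,2) = 28. Together 71.
Add back pairs where two caps are both exceeded: 0 + 1 + 0 = 1.
By inclusion–exclusion the count is 91 − 71 + 1 = 21.

21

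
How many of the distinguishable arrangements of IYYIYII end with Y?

Fix Y in the last position and arrange the remaining 6 letters.
Those 6 letters have I appearing 4 times and Y appearing twice, giving (6)!/(4!·2!) = 15.

15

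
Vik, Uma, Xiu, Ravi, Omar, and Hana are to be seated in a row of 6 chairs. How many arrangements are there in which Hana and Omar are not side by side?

There are 6! = 720 arrangements in all. If Hana and Omar are adjacent, merging them into one block gives 2·(5)! = 240 arrangements.
So 720 − 240 = 480 arrangements keep them apart.

480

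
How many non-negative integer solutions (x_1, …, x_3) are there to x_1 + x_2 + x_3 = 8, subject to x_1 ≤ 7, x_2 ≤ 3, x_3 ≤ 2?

11

Without the upper bounds there are C(10,2) = 45 ways to split 8 among 3 variables.
Subtract solutions that violate a single cap (substitute x_i' = x_i − (cap_i+1)): x_1 ≥ 8 gives C(2,2) = 1; x_2 ≥ 4 gives C(6,2) = 15; x_3 ≥ 3 gives C(7,2) = 21. Together 37.
Add back pairs where two caps are both exceeded: 0 + 0 + 3 = 3.
By inclusion–exclusion the count is 45 − 37 + 3 = 11.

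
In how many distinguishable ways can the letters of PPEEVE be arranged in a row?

60

Letter multiplicities in PPEEVE: E×3, P×2, V×1.
Dividing 6! = 720 by 3!·2! = 12 for the repeated letters gives 60.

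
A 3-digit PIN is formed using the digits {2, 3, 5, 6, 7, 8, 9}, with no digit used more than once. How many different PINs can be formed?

210

This is a permutation of 3 out of 7: P(7,3) = 7!/4!.
That product is 7 × 6 × 5 = 210.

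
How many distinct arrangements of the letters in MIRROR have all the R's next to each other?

24

Treat the 3 copies of R as a single block. The multiset to arrange is then {RRR, I, M, O}, 4 items in all.
All 4 items are distinct, so there are (4)! = 24 arrangements.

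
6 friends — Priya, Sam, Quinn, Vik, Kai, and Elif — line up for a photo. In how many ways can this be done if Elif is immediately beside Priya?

Glue Elif and Priya into one block (2 internal orders), leaving 5 units to arrange in a row.
That gives 2 × 5! = 2 × 120 = 240.

240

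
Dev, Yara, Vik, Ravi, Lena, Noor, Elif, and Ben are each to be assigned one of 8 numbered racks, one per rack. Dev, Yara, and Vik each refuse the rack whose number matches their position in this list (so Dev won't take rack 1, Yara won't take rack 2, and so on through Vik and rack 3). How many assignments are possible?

Let Aᵢ (for i ∈ {1, 2, 3}) be the placements that put person i in their forbidden rack. Any j of these fix j positions, leaving (8−j)! ways to fill the rest, and there are C(3,j) ways to pick which j.
By inclusion–exclusion, the number of valid placements is Σ_{j=0}^{3} (−1)^j C(3,j)·(8−j)!.
Computing: 40320 − 15120 + 2160 − 120 = 27240.

27240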